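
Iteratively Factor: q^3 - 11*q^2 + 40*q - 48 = (q - 4)*(q^2 - 7*q + 12) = (q - 4)*(q - 3)*(q - 4)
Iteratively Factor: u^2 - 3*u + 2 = (u - 1)*(u - 2)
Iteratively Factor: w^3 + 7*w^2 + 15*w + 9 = (w + 1)*(w^2 + 6*w + 9) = (w + 1)*(w + 3)*(w + 3)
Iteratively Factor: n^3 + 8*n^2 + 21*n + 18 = (n + 2)*(n^2 + 6*n + 9) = (n + 2)*(n + 3)*(n + 3)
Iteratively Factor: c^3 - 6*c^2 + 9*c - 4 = (c - 1)*(c^2 - 5*c + 4) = (c - 1)^2*(c - 4)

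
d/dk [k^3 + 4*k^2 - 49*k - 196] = 3*k^2 + 8*k - 49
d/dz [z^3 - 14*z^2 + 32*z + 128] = 3*z^2 - 28*z + 32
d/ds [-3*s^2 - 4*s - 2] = -6*s - 4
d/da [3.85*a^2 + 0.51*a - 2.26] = 7.7*a + 0.51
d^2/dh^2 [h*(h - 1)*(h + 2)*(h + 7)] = 12*h^2 + 48*h + 10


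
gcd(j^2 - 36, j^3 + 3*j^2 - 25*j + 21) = 1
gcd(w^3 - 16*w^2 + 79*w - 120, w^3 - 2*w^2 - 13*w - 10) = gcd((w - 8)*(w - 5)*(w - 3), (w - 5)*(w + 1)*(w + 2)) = w - 5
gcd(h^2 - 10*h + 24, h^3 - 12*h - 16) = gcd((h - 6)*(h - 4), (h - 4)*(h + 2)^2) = h - 4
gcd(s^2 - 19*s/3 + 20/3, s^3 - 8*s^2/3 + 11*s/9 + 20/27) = s - 4/3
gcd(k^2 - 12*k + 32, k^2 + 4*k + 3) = 1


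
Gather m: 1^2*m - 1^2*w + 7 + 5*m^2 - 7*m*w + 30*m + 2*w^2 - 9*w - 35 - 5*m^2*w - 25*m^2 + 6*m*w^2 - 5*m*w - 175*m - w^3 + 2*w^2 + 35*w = m^2*(-5*w - 20) + m*(6*w^2 - 12*w - 144) - w^3 + 4*w^2 + 25*w - 28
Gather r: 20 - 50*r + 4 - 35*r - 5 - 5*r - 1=18 - 90*r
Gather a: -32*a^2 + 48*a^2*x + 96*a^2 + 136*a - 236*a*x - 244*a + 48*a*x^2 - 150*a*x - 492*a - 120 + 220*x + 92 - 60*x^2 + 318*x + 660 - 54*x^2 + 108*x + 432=a^2*(48*x + 64) + a*(48*x^2 - 386*x - 600) - 114*x^2 + 646*x + 1064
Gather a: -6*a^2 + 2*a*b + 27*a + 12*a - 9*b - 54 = -6*a^2 + a*(2*b + 39) - 9*b - 54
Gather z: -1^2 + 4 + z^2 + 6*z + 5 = z^2 + 6*z + 8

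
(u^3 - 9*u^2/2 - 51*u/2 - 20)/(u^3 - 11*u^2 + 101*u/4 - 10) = 2*(2*u^2 + 7*u + 5)/(4*u^2 - 12*u + 5)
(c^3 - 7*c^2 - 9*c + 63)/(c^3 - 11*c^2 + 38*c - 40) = (c^3 - 7*c^2 - 9*c + 63)/(c^3 - 11*c^2 + 38*c - 40)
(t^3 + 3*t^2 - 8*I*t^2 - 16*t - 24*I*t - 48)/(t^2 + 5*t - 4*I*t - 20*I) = (t^2 + t*(3 - 4*I) - 12*I)/(t + 5)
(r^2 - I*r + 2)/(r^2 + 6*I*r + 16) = (r + I)/(r + 8*I)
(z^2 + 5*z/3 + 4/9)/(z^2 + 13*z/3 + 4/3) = (z + 4/3)/(z + 4)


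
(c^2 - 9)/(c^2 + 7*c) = (c^2 - 9)/(c*(c + 7))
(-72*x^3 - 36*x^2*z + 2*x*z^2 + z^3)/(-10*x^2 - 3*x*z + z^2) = (36*x^2 - z^2)/(5*x - z)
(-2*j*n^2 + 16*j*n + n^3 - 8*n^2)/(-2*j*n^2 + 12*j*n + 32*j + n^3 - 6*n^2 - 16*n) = n/(n + 2)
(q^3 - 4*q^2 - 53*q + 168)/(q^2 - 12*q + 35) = (q^3 - 4*q^2 - 53*q + 168)/(q^2 - 12*q + 35)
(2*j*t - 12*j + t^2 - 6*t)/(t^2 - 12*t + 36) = (2*j + t)/(t - 6)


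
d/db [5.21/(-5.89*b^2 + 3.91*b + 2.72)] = (61.3738*b - 20.3711)/(-5.89*b^2 + 3.91*b + 2.72)^2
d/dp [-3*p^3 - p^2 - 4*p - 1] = -9*p^2 - 2*p - 4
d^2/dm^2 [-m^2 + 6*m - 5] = -2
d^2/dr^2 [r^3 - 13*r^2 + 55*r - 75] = 6*r - 26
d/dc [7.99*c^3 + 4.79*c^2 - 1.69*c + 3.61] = 23.97*c^2 + 9.58*c - 1.69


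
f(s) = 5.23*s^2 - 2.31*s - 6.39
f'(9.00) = 91.83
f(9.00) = 396.45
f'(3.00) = 29.07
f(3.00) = 33.75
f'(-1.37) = -16.64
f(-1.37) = 6.59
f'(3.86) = 38.07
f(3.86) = 62.62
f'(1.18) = 10.03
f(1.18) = -1.83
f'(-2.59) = -29.40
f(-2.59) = 34.68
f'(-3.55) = -39.44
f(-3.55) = 67.72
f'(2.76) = 26.56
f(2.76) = 27.07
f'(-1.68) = -19.88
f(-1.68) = 12.25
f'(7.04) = 71.33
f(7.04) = 236.55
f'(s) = 10.46*s - 2.31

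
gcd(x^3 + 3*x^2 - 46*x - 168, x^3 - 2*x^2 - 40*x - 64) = x + 4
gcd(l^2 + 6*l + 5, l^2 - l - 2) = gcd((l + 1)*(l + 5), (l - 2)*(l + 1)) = l + 1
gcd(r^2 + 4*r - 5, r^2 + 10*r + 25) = r + 5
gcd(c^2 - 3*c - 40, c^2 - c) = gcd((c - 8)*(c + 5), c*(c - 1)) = 1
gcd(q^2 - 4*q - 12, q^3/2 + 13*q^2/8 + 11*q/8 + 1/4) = q + 2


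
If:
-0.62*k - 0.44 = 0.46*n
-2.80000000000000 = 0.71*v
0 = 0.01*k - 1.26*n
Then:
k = -0.71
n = -0.01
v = -3.94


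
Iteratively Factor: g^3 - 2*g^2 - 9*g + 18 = (g - 2)*(g^2 - 9) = (g - 3)*(g - 2)*(g + 3)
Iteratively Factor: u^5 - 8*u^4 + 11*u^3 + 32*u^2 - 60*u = (u - 5)*(u^4 - 3*u^3 - 4*u^2 + 12*u) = (u - 5)*(u - 2)*(u^3 - u^2 - 6*u) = u*(u - 5)*(u - 2)*(u^2 - u - 6) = u*(u - 5)*(u - 3)*(u - 2)*(u + 2)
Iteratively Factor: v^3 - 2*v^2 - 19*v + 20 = (v - 5)*(v^2 + 3*v - 4) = (v - 5)*(v + 4)*(v - 1)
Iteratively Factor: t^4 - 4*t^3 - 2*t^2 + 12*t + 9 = (t + 1)*(t^3 - 5*t^2 + 3*t + 9) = (t + 1)^2*(t^2 - 6*t + 9) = (t - 3)*(t + 1)^2*(t - 3)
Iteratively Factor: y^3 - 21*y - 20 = (y + 4)*(y^2 - 4*y - 5) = (y + 1)*(y + 4)*(y - 5)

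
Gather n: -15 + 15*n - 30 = 15*n - 45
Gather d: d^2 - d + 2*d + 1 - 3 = d^2 + d - 2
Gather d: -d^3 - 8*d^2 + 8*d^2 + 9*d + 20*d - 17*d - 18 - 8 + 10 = -d^3 + 12*d - 16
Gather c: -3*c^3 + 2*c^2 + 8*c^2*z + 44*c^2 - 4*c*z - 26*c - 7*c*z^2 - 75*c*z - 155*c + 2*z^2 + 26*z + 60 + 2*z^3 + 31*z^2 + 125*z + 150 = -3*c^3 + c^2*(8*z + 46) + c*(-7*z^2 - 79*z - 181) + 2*z^3 + 33*z^2 + 151*z + 210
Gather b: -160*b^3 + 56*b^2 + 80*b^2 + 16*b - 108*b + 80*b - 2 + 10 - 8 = -160*b^3 + 136*b^2 - 12*b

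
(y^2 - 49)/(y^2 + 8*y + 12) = (y^2 - 49)/(y^2 + 8*y + 12)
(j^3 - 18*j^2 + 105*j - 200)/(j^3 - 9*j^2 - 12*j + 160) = (j - 5)/(j + 4)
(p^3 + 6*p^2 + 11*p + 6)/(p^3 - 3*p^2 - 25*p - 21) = (p + 2)/(p - 7)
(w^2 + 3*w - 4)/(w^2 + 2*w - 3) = (w + 4)/(w + 3)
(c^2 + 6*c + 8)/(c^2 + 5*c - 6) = (c^2 + 6*c + 8)/(c^2 + 5*c - 6)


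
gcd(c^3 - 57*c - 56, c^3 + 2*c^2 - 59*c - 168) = c^2 - c - 56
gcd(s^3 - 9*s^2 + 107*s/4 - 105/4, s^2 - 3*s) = s - 3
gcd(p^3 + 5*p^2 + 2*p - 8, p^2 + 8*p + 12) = p + 2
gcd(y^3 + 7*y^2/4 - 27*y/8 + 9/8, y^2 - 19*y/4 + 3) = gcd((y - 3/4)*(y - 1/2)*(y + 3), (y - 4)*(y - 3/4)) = y - 3/4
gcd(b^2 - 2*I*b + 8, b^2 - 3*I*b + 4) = b - 4*I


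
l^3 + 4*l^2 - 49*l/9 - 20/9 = (l - 4/3)*(l + 1/3)*(l + 5)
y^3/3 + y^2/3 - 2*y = y*(y/3 + 1)*(y - 2)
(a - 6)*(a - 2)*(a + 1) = a^3 - 7*a^2 + 4*a + 12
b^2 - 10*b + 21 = (b - 7)*(b - 3)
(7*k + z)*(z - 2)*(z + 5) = 7*k*z^2 + 21*k*z - 70*k + z^3 + 3*z^2 - 10*z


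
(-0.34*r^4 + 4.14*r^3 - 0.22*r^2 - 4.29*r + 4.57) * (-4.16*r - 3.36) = 1.4144*r^5 - 16.08*r^4 - 12.9952*r^3 + 18.5856*r^2 - 4.5968*r - 15.3552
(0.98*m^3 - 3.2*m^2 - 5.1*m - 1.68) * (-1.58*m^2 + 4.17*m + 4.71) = -1.5484*m^5 + 9.1426*m^4 - 0.670200000000001*m^3 - 33.6846*m^2 - 31.0266*m - 7.9128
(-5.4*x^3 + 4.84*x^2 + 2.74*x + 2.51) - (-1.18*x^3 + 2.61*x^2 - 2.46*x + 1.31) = -4.22*x^3 + 2.23*x^2 + 5.2*x + 1.2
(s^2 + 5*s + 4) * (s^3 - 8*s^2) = s^5 - 3*s^4 - 36*s^3 - 32*s^2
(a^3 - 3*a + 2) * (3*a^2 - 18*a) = 3*a^5 - 18*a^4 - 9*a^3 + 60*a^2 - 36*a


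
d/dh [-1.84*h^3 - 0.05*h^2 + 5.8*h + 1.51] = -5.52*h^2 - 0.1*h + 5.8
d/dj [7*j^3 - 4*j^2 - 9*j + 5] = 21*j^2 - 8*j - 9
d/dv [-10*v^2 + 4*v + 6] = 4 - 20*v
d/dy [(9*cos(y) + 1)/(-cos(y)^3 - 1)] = 3*(-6*cos(y)^3 - cos(y)^2 + 3)*sin(y)/(cos(y)^6 + 2*cos(y)^3 + 1)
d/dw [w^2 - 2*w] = 2*w - 2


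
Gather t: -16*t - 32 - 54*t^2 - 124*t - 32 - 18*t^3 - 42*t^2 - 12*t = -18*t^3 - 96*t^2 - 152*t - 64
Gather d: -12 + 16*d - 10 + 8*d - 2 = 24*d - 24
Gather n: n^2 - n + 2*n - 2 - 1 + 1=n^2 + n - 2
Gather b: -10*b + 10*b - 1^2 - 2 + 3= 0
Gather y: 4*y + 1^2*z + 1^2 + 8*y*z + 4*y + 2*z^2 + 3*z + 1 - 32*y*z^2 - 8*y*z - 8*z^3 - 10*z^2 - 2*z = y*(8 - 32*z^2) - 8*z^3 - 8*z^2 + 2*z + 2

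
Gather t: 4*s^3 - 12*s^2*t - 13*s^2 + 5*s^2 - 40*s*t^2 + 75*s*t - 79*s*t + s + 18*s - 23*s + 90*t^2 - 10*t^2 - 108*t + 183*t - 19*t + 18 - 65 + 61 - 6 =4*s^3 - 8*s^2 - 4*s + t^2*(80 - 40*s) + t*(-12*s^2 - 4*s + 56) + 8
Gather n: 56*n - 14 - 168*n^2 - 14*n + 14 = -168*n^2 + 42*n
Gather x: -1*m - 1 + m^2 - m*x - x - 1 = m^2 - m + x*(-m - 1) - 2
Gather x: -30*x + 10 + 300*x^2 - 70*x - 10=300*x^2 - 100*x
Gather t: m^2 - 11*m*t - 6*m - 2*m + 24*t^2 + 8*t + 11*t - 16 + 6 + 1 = m^2 - 8*m + 24*t^2 + t*(19 - 11*m) - 9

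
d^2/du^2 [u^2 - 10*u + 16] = 2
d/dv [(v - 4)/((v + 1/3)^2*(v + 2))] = 54*(-v^2 + 5*v + 9)/(27*v^5 + 135*v^4 + 225*v^3 + 145*v^2 + 40*v + 4)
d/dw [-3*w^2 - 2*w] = -6*w - 2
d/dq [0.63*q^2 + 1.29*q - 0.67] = 1.26*q + 1.29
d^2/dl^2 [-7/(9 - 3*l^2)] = 14*(l^2 + 1)/(l^2 - 3)^3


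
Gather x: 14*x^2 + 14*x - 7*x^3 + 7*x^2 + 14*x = -7*x^3 + 21*x^2 + 28*x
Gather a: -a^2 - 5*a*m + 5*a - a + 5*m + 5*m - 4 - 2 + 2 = -a^2 + a*(4 - 5*m) + 10*m - 4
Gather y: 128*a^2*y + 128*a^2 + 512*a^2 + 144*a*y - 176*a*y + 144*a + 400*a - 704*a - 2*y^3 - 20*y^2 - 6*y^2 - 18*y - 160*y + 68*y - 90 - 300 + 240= 640*a^2 - 160*a - 2*y^3 - 26*y^2 + y*(128*a^2 - 32*a - 110) - 150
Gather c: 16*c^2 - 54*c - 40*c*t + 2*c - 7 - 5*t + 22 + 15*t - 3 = 16*c^2 + c*(-40*t - 52) + 10*t + 12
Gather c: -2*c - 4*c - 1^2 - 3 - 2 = -6*c - 6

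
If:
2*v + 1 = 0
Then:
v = -1/2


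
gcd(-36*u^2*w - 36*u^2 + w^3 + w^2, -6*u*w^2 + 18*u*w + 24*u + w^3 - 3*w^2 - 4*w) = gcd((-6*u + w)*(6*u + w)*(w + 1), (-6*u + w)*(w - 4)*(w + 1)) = 6*u*w + 6*u - w^2 - w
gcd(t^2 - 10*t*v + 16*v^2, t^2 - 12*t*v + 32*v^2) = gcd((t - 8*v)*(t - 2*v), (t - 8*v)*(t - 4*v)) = t - 8*v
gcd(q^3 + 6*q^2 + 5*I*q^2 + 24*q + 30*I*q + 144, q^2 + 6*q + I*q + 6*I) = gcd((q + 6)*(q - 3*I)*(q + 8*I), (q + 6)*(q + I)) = q + 6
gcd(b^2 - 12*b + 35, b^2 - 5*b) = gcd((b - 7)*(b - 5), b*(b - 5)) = b - 5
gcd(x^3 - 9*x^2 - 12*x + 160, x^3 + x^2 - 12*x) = x + 4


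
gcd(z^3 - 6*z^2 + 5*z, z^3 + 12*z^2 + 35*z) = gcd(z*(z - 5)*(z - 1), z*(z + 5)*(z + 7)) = z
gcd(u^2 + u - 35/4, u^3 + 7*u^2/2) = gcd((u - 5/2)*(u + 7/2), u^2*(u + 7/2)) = u + 7/2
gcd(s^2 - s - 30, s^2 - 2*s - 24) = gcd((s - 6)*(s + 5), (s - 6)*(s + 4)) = s - 6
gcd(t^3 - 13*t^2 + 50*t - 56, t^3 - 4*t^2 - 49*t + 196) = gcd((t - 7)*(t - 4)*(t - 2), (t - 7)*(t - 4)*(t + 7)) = t^2 - 11*t + 28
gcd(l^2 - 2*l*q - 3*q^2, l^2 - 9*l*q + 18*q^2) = -l + 3*q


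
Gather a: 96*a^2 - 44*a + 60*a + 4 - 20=96*a^2 + 16*a - 16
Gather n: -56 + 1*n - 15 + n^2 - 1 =n^2 + n - 72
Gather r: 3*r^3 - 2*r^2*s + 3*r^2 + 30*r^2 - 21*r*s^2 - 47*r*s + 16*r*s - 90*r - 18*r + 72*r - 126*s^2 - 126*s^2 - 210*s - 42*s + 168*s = 3*r^3 + r^2*(33 - 2*s) + r*(-21*s^2 - 31*s - 36) - 252*s^2 - 84*s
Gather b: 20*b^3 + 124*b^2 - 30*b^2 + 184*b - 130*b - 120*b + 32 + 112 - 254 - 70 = 20*b^3 + 94*b^2 - 66*b - 180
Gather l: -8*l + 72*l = 64*l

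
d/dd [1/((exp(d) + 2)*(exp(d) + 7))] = (-2*exp(d) - 9)*exp(d)/(exp(4*d) + 18*exp(3*d) + 109*exp(2*d) + 252*exp(d) + 196)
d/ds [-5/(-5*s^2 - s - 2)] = 5*(-10*s - 1)/(5*s^2 + s + 2)^2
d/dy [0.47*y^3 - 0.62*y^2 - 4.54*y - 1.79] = 1.41*y^2 - 1.24*y - 4.54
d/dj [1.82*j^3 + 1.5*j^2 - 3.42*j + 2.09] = 5.46*j^2 + 3.0*j - 3.42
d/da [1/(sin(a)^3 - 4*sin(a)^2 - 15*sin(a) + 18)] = (-3*sin(a)^2 + 8*sin(a) + 15)*cos(a)/(sin(a)^3 - 4*sin(a)^2 - 15*sin(a) + 18)^2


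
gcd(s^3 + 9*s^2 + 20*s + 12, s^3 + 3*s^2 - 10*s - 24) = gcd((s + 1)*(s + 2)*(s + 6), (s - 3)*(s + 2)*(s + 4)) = s + 2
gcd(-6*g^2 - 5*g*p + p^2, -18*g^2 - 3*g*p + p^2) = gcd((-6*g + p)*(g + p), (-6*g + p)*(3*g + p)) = -6*g + p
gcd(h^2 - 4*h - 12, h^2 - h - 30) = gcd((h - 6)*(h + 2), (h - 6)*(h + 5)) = h - 6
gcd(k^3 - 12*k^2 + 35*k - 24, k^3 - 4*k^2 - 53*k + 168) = k^2 - 11*k + 24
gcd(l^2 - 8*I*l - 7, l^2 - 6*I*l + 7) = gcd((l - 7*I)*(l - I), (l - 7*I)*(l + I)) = l - 7*I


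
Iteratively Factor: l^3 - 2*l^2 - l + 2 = (l - 1)*(l^2 - l - 2) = (l - 1)*(l + 1)*(l - 2)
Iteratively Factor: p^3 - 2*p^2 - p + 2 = (p - 2)*(p^2 - 1) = (p - 2)*(p - 1)*(p + 1)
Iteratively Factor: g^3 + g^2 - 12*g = (g)*(g^2 + g - 12) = g*(g + 4)*(g - 3)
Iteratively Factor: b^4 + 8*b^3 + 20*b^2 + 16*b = (b)*(b^3 + 8*b^2 + 20*b + 16) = b*(b + 4)*(b^2 + 4*b + 4) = b*(b + 2)*(b + 4)*(b + 2)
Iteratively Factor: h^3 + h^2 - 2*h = (h + 2)*(h^2 - h) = h*(h + 2)*(h - 1)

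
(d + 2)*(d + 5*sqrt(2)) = d^2 + 2*d + 5*sqrt(2)*d + 10*sqrt(2)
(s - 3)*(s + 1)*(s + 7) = s^3 + 5*s^2 - 17*s - 21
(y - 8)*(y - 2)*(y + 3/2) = y^3 - 17*y^2/2 + y + 24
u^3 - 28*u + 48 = (u - 4)*(u - 2)*(u + 6)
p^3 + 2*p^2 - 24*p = p*(p - 4)*(p + 6)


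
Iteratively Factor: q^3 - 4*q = (q - 2)*(q^2 + 2*q) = q*(q - 2)*(q + 2)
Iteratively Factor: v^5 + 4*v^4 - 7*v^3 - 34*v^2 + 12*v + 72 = (v + 3)*(v^4 + v^3 - 10*v^2 - 4*v + 24) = (v + 2)*(v + 3)*(v^3 - v^2 - 8*v + 12) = (v - 2)*(v + 2)*(v + 3)*(v^2 + v - 6) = (v - 2)^2*(v + 2)*(v + 3)*(v + 3)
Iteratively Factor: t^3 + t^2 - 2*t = (t)*(t^2 + t - 2) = t*(t + 2)*(t - 1)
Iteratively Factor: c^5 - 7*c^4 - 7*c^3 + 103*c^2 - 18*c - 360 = (c - 4)*(c^4 - 3*c^3 - 19*c^2 + 27*c + 90) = (c - 4)*(c + 3)*(c^3 - 6*c^2 - c + 30) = (c - 5)*(c - 4)*(c + 3)*(c^2 - c - 6) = (c - 5)*(c - 4)*(c + 2)*(c + 3)*(c - 3)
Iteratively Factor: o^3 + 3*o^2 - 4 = (o + 2)*(o^2 + o - 2) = (o + 2)^2*(o - 1)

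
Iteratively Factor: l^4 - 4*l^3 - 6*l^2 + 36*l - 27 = (l - 1)*(l^3 - 3*l^2 - 9*l + 27) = (l - 3)*(l - 1)*(l^2 - 9) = (l - 3)*(l - 1)*(l + 3)*(l - 3)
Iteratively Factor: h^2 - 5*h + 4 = (h - 4)*(h - 1)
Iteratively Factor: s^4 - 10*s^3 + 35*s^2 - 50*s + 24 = (s - 2)*(s^3 - 8*s^2 + 19*s - 12) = (s - 3)*(s - 2)*(s^2 - 5*s + 4) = (s - 3)*(s - 2)*(s - 1)*(s - 4)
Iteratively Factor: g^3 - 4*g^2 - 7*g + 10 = (g - 1)*(g^2 - 3*g - 10) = (g - 1)*(g + 2)*(g - 5)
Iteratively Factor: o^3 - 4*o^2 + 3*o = (o - 3)*(o^2 - o) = (o - 3)*(o - 1)*(o)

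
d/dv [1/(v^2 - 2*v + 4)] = 2*(1 - v)/(v^2 - 2*v + 4)^2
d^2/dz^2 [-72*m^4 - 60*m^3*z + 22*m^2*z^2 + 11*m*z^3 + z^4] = 44*m^2 + 66*m*z + 12*z^2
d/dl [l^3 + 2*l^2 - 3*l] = 3*l^2 + 4*l - 3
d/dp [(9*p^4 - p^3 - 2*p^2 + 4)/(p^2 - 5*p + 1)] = (18*p^5 - 136*p^4 + 46*p^3 + 7*p^2 - 12*p + 20)/(p^4 - 10*p^3 + 27*p^2 - 10*p + 1)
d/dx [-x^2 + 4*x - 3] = 4 - 2*x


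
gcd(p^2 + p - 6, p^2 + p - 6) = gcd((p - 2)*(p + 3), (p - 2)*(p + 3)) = p^2 + p - 6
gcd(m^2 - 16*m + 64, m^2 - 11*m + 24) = m - 8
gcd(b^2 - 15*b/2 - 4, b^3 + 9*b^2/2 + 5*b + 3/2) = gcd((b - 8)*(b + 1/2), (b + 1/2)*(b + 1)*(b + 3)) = b + 1/2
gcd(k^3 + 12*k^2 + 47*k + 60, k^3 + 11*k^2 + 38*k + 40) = k^2 + 9*k + 20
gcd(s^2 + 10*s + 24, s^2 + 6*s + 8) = s + 4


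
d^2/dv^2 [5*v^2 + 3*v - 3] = 10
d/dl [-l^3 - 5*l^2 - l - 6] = -3*l^2 - 10*l - 1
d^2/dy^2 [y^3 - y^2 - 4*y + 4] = 6*y - 2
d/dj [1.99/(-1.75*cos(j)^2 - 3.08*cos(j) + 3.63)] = -(6.965*cos(j) + 6.1292)*sin(j)/(1.75*cos(j)^2 + 3.08*cos(j) - 3.63)^2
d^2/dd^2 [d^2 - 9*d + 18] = 2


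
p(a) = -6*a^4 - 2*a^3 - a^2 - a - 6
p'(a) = -24*a^3 - 6*a^2 - 2*a - 1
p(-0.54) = -5.95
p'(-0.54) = 2.11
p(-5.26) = -4330.32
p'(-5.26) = 3336.27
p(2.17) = -166.36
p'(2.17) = -278.83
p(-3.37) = -711.32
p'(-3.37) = 856.14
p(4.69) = -3141.98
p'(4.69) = -2618.24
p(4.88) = -3669.88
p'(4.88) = -2942.79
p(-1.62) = -39.83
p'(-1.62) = 88.53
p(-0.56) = -5.99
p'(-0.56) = 2.45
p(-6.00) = -7380.00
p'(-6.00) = 4979.00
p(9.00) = -40920.00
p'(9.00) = -18001.00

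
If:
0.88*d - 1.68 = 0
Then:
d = 1.91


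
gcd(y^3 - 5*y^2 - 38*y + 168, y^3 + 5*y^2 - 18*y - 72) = y^2 + 2*y - 24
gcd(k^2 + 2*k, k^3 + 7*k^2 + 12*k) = k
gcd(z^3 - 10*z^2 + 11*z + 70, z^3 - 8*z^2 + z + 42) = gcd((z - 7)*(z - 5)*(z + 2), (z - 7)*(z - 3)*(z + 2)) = z^2 - 5*z - 14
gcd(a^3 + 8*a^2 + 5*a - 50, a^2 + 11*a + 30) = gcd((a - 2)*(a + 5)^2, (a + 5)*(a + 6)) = a + 5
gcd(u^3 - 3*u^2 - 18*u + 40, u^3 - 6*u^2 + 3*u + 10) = u^2 - 7*u + 10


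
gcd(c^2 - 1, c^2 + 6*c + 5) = c + 1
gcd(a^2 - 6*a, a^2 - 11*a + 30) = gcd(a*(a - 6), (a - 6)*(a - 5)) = a - 6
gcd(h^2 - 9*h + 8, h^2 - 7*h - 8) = h - 8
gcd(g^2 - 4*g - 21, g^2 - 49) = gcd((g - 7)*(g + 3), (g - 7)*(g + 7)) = g - 7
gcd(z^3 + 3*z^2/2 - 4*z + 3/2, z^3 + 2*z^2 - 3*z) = z^2 + 2*z - 3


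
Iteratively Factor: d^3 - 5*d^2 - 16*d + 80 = (d + 4)*(d^2 - 9*d + 20) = (d - 4)*(d + 4)*(d - 5)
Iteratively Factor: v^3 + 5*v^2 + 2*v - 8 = (v - 1)*(v^2 + 6*v + 8) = (v - 1)*(v + 2)*(v + 4)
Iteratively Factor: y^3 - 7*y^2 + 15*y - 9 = (y - 3)*(y^2 - 4*y + 3) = (y - 3)^2*(y - 1)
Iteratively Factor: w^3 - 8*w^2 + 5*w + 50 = (w - 5)*(w^2 - 3*w - 10) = (w - 5)*(w + 2)*(w - 5)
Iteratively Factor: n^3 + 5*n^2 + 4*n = (n + 1)*(n^2 + 4*n) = n*(n + 1)*(n + 4)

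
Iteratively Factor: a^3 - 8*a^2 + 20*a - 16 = (a - 2)*(a^2 - 6*a + 8) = (a - 2)^2*(a - 4)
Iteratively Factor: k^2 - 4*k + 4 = (k - 2)*(k - 2)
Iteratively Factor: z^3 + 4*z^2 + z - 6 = (z + 2)*(z^2 + 2*z - 3) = (z - 1)*(z + 2)*(z + 3)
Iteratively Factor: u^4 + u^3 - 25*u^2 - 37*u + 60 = (u - 5)*(u^3 + 6*u^2 + 5*u - 12) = (u - 5)*(u + 4)*(u^2 + 2*u - 3) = (u - 5)*(u - 1)*(u + 4)*(u + 3)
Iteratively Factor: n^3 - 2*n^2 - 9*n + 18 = (n + 3)*(n^2 - 5*n + 6) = (n - 2)*(n + 3)*(n - 3)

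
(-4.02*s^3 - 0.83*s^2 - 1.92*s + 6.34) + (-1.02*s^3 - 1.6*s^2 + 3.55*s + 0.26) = -5.04*s^3 - 2.43*s^2 + 1.63*s + 6.6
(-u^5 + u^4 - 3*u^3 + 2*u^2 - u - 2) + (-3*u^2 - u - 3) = -u^5 + u^4 - 3*u^3 - u^2 - 2*u - 5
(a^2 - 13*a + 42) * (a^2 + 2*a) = a^4 - 11*a^3 + 16*a^2 + 84*a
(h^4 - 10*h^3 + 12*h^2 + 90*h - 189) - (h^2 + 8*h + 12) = h^4 - 10*h^3 + 11*h^2 + 82*h - 201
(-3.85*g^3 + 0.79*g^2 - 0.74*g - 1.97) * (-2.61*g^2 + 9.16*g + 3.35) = 10.0485*g^5 - 37.3279*g^4 - 3.7297*g^3 + 1.0098*g^2 - 20.5242*g - 6.5995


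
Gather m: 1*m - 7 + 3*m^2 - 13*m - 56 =3*m^2 - 12*m - 63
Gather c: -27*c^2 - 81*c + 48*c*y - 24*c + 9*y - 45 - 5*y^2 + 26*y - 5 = -27*c^2 + c*(48*y - 105) - 5*y^2 + 35*y - 50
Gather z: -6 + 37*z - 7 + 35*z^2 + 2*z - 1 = 35*z^2 + 39*z - 14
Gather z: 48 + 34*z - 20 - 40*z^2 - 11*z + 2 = -40*z^2 + 23*z + 30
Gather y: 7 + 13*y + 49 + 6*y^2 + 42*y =6*y^2 + 55*y + 56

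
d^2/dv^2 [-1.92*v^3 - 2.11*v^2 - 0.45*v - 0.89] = -11.52*v - 4.22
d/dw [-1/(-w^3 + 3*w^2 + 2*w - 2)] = (-3*w^2 + 6*w + 2)/(w^3 - 3*w^2 - 2*w + 2)^2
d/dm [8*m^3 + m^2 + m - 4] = 24*m^2 + 2*m + 1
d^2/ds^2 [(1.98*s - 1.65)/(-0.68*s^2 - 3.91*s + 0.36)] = (-(1.36*s + 3.91)*(1.98*s - 1.65)*(2.72*s + 7.82) + (8.0784*s + 13.2396)*(0.68*s^2 + 3.91*s - 0.36))/(0.68*s^2 + 3.91*s - 0.36)^3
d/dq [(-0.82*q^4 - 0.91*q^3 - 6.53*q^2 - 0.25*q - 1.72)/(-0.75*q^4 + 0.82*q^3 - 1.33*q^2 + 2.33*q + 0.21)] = (-1.3549*q^6 - 7.6138*q^5 + 0.270600000000004*q^4 - 9.6794*q^3 - 11.8895*q^2 - 7.3178*q + 3.9551)/(0.5625*q^8 - 1.23*q^7 + 2.6674*q^6 - 5.6762*q^5 + 5.2751*q^4 - 5.8534*q^3 + 4.8703*q^2 + 0.9786*q + 0.0441)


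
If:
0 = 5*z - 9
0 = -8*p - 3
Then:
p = -3/8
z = 9/5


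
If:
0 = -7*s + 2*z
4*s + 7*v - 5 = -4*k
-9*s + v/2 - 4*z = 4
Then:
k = -163*z/7 - 51/4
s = 2*z/7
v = 92*z/7 + 8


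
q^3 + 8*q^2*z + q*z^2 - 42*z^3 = (q - 2*z)*(q + 3*z)*(q + 7*z)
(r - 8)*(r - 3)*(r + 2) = r^3 - 9*r^2 + 2*r + 48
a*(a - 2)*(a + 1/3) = a^3 - 5*a^2/3 - 2*a/3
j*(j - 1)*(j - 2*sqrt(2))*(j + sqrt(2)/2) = j^4 - 3*sqrt(2)*j^3/2 - j^3 - 2*j^2 + 3*sqrt(2)*j^2/2 + 2*j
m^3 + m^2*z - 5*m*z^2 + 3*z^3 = (m - z)^2*(m + 3*z)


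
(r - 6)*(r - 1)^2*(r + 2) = r^4 - 6*r^3 - 3*r^2 + 20*r - 12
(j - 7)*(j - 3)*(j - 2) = j^3 - 12*j^2 + 41*j - 42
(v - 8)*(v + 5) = v^2 - 3*v - 40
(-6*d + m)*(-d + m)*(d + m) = 6*d^3 - d^2*m - 6*d*m^2 + m^3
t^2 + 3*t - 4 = (t - 1)*(t + 4)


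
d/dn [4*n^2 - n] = 8*n - 1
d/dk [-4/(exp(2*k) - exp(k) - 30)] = (8*exp(k) - 4)*exp(k)/(-exp(2*k) + exp(k) + 30)^2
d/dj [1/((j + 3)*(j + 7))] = 2*(-j - 5)/(j^4 + 20*j^3 + 142*j^2 + 420*j + 441)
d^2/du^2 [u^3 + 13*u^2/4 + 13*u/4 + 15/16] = 6*u + 13/2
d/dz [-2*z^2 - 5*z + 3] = -4*z - 5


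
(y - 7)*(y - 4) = y^2 - 11*y + 28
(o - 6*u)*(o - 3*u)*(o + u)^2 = o^4 - 7*o^3*u + o^2*u^2 + 27*o*u^3 + 18*u^4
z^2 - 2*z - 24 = (z - 6)*(z + 4)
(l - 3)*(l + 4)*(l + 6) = l^3 + 7*l^2 - 6*l - 72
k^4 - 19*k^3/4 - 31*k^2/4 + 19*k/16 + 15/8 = (k - 6)*(k - 1/2)*(k + 1/2)*(k + 5/4)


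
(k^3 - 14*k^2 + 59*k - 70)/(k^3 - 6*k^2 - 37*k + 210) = (k - 2)/(k + 6)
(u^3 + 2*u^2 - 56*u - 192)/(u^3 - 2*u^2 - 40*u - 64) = (u + 6)/(u + 2)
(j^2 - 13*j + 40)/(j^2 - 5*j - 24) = (j - 5)/(j + 3)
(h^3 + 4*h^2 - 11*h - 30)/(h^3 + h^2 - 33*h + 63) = (h^2 + 7*h + 10)/(h^2 + 4*h - 21)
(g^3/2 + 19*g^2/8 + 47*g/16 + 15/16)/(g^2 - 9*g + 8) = (8*g^3 + 38*g^2 + 47*g + 15)/(16*(g^2 - 9*g + 8))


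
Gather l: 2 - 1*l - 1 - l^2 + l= 1 - l^2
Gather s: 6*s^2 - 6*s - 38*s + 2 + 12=6*s^2 - 44*s + 14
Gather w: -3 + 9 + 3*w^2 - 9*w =3*w^2 - 9*w + 6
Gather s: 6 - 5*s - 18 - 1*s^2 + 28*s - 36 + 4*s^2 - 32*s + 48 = 3*s^2 - 9*s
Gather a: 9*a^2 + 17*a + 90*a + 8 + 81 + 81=9*a^2 + 107*a + 170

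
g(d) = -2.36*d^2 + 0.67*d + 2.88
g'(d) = 0.67 - 4.72*d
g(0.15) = 2.93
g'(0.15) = -0.04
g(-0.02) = 2.87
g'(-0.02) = 0.76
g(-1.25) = -1.64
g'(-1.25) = 6.57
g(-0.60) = 1.63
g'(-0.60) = 3.50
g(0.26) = 2.89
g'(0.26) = -0.56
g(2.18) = -6.88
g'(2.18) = -9.62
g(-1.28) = -1.84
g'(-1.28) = 6.71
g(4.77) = -47.62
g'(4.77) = -21.84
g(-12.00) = -345.00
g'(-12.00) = 57.31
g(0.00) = 2.88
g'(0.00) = 0.67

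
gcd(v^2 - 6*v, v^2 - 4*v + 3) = 1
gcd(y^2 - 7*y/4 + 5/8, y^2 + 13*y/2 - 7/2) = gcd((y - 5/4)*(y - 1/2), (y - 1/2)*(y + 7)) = y - 1/2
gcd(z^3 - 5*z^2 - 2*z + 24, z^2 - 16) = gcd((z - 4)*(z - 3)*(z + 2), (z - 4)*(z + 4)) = z - 4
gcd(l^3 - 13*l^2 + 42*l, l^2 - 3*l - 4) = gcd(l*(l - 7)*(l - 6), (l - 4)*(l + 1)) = 1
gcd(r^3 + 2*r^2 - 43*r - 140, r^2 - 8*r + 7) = r - 7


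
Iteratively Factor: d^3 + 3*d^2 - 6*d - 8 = (d - 2)*(d^2 + 5*d + 4) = (d - 2)*(d + 4)*(d + 1)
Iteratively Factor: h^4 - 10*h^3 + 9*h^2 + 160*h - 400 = (h - 5)*(h^3 - 5*h^2 - 16*h + 80) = (h - 5)*(h + 4)*(h^2 - 9*h + 20) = (h - 5)*(h - 4)*(h + 4)*(h - 5)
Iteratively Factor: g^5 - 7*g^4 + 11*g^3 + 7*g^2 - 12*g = (g - 1)*(g^4 - 6*g^3 + 5*g^2 + 12*g) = g*(g - 1)*(g^3 - 6*g^2 + 5*g + 12) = g*(g - 1)*(g + 1)*(g^2 - 7*g + 12) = g*(g - 3)*(g - 1)*(g + 1)*(g - 4)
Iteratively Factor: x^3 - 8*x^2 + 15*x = (x - 3)*(x^2 - 5*x) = x*(x - 3)*(x - 5)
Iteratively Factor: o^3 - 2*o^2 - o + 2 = (o - 1)*(o^2 - o - 2) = (o - 1)*(o + 1)*(o - 2)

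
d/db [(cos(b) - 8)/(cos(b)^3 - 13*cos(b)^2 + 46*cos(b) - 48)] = (2*cos(b) - 5)*sin(b)/((cos(b) - 3)^2*(cos(b) - 2)^2)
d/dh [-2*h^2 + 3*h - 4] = 3 - 4*h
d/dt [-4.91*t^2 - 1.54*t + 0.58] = -9.82*t - 1.54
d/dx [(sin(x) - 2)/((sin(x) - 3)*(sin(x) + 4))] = (4*sin(x) + cos(x)^2 - 11)*cos(x)/((sin(x) - 3)^2*(sin(x) + 4)^2)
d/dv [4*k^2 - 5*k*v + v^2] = -5*k + 2*v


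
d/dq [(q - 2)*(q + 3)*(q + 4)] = 3*q^2 + 10*q - 2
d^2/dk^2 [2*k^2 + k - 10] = 4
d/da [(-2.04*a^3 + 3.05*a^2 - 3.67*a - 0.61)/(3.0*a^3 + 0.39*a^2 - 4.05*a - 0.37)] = (-9.9456*a^4 + 38.544*a^3 - 3.16679999999999*a^2 - 1.7812*a - 1.1126)/(9.0*a^6 + 2.34*a^5 - 24.1479*a^4 - 5.379*a^3 + 16.1139*a^2 + 2.997*a + 0.1369)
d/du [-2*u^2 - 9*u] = -4*u - 9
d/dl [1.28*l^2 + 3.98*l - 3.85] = 2.56*l + 3.98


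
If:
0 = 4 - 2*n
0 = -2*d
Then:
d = 0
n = 2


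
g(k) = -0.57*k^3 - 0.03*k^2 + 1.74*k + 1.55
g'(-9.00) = -136.23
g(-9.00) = 398.99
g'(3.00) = -13.83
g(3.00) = -8.89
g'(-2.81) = -11.59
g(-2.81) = 9.07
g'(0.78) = 0.65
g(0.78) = 2.62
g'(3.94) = -25.04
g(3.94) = -26.92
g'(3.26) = -16.63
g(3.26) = -12.84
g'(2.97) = -13.52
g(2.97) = -8.48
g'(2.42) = -8.42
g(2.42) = -2.49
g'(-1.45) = -1.77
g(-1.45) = 0.70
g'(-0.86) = 0.53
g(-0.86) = 0.39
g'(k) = -1.71*k^2 - 0.06*k + 1.74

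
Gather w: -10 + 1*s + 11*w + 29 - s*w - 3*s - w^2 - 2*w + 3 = -2*s - w^2 + w*(9 - s) + 22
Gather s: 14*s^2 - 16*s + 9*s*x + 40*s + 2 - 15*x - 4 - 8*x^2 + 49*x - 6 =14*s^2 + s*(9*x + 24) - 8*x^2 + 34*x - 8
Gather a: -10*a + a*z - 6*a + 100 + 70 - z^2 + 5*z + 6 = a*(z - 16) - z^2 + 5*z + 176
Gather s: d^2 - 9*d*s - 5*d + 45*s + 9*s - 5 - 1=d^2 - 5*d + s*(54 - 9*d) - 6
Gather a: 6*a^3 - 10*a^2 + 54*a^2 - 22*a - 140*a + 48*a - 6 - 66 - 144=6*a^3 + 44*a^2 - 114*a - 216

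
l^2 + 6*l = l*(l + 6)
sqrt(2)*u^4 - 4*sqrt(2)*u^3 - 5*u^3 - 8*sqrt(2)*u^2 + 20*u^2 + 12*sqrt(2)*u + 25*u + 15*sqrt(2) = (u - 5)*(u + 1)*(u - 3*sqrt(2))*(sqrt(2)*u + 1)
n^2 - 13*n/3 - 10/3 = (n - 5)*(n + 2/3)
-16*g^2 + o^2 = (-4*g + o)*(4*g + o)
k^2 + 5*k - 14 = (k - 2)*(k + 7)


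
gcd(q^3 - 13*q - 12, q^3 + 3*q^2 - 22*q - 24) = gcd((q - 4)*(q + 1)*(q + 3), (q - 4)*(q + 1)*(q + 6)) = q^2 - 3*q - 4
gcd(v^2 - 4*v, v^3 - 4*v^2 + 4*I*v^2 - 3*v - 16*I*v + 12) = v - 4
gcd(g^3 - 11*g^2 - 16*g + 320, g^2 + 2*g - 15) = g + 5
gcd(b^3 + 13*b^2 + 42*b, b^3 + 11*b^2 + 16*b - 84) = b^2 + 13*b + 42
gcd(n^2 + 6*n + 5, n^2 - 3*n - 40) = n + 5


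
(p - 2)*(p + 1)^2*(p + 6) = p^4 + 6*p^3 - 3*p^2 - 20*p - 12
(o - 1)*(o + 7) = o^2 + 6*o - 7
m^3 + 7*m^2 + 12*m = m*(m + 3)*(m + 4)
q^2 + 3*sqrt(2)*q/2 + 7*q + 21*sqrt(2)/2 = (q + 7)*(q + 3*sqrt(2)/2)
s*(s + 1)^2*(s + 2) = s^4 + 4*s^3 + 5*s^2 + 2*s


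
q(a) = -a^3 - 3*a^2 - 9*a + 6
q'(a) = -3*a^2 - 6*a - 9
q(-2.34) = 23.45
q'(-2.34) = -11.39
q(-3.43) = 41.93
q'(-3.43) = -23.71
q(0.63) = -1.11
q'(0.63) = -13.97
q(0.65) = -1.39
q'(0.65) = -14.17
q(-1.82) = 18.47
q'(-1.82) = -8.02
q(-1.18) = 14.09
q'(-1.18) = -6.10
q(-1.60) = 16.82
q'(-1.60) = -7.08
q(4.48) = -184.45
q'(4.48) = -96.09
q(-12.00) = 1410.00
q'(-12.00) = -369.00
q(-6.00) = 168.00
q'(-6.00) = -81.00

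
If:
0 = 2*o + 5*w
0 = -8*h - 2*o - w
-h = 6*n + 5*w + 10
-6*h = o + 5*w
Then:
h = 0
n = -5/3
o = 0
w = 0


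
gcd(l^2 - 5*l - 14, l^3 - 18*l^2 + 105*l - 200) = 1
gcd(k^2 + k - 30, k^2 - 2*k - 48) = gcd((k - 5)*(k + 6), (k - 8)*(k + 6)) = k + 6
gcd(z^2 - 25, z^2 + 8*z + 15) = z + 5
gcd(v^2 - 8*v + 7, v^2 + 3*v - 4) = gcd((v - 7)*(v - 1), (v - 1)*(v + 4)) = v - 1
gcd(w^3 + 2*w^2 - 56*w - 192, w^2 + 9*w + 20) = w + 4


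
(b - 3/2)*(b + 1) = b^2 - b/2 - 3/2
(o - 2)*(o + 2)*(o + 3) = o^3 + 3*o^2 - 4*o - 12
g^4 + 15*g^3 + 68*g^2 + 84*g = g*(g + 2)*(g + 6)*(g + 7)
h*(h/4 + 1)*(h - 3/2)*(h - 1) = h^4/4 + 3*h^3/8 - 17*h^2/8 + 3*h/2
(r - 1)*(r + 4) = r^2 + 3*r - 4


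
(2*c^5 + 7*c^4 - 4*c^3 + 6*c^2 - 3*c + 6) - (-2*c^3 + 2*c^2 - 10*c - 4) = 2*c^5 + 7*c^4 - 2*c^3 + 4*c^2 + 7*c + 10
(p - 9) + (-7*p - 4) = -6*p - 13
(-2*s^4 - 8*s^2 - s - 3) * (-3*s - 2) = 6*s^5 + 4*s^4 + 24*s^3 + 19*s^2 + 11*s + 6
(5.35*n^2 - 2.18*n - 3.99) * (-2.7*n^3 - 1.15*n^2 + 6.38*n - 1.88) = -14.445*n^5 - 0.266499999999998*n^4 + 47.413*n^3 - 19.3779*n^2 - 21.3578*n + 7.5012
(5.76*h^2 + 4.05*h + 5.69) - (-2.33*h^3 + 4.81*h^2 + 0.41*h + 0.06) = 2.33*h^3 + 0.95*h^2 + 3.64*h + 5.63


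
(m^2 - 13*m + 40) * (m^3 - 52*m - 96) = m^5 - 13*m^4 - 12*m^3 + 580*m^2 - 832*m - 3840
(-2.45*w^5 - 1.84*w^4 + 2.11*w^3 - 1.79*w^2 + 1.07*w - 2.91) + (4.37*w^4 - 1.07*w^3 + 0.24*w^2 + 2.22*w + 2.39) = -2.45*w^5 + 2.53*w^4 + 1.04*w^3 - 1.55*w^2 + 3.29*w - 0.52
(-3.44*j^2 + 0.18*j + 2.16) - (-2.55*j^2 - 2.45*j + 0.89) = -0.89*j^2 + 2.63*j + 1.27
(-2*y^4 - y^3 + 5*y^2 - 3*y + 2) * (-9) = 18*y^4 + 9*y^3 - 45*y^2 + 27*y - 18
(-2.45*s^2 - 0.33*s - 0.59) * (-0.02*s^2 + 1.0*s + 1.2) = 0.049*s^4 - 2.4434*s^3 - 3.2582*s^2 - 0.986*s - 0.708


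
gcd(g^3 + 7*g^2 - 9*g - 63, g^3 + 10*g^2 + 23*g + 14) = g + 7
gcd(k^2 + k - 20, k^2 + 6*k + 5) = k + 5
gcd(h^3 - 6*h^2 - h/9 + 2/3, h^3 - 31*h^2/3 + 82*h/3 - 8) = h^2 - 19*h/3 + 2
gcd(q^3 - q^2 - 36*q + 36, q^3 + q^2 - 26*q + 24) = q^2 + 5*q - 6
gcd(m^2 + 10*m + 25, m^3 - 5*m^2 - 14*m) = 1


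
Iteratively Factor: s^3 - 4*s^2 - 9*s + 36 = (s - 4)*(s^2 - 9) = (s - 4)*(s - 3)*(s + 3)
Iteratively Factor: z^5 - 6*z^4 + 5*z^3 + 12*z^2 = (z + 1)*(z^4 - 7*z^3 + 12*z^2) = (z - 3)*(z + 1)*(z^3 - 4*z^2) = (z - 4)*(z - 3)*(z + 1)*(z^2) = z*(z - 4)*(z - 3)*(z + 1)*(z)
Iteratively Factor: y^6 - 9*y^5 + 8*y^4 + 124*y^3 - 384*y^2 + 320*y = (y + 4)*(y^5 - 13*y^4 + 60*y^3 - 116*y^2 + 80*y) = (y - 2)*(y + 4)*(y^4 - 11*y^3 + 38*y^2 - 40*y) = (y - 2)^2*(y + 4)*(y^3 - 9*y^2 + 20*y) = y*(y - 2)^2*(y + 4)*(y^2 - 9*y + 20) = y*(y - 4)*(y - 2)^2*(y + 4)*(y - 5)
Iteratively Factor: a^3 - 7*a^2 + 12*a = (a - 3)*(a^2 - 4*a) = (a - 4)*(a - 3)*(a)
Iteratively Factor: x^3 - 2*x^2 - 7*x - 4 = (x - 4)*(x^2 + 2*x + 1) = (x - 4)*(x + 1)*(x + 1)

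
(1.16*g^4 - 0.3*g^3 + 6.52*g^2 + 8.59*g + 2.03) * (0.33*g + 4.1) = 0.3828*g^5 + 4.657*g^4 + 0.9216*g^3 + 29.5667*g^2 + 35.8889*g + 8.323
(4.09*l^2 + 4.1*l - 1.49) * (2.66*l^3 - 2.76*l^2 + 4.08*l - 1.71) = 10.8794*l^5 - 0.382400000000001*l^4 + 1.4078*l^3 + 13.8465*l^2 - 13.0902*l + 2.5479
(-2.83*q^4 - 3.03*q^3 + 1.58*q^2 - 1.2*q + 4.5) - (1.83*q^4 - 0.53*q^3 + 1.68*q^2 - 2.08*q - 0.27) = -4.66*q^4 - 2.5*q^3 - 0.0999999999999999*q^2 + 0.88*q + 4.77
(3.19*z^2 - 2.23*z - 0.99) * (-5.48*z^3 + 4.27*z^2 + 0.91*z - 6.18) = -17.4812*z^5 + 25.8417*z^4 - 1.194*z^3 - 25.9708*z^2 + 12.8805*z + 6.1182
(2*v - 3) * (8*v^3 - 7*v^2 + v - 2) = 16*v^4 - 38*v^3 + 23*v^2 - 7*v + 6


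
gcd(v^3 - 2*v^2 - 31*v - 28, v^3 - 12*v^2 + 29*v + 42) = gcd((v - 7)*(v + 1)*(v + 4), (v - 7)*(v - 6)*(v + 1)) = v^2 - 6*v - 7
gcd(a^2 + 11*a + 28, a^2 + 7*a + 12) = a + 4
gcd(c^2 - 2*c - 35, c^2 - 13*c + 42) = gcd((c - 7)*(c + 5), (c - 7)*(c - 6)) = c - 7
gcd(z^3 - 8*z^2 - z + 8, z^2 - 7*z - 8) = z^2 - 7*z - 8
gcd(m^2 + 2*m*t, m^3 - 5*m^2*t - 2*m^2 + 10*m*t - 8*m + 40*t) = 1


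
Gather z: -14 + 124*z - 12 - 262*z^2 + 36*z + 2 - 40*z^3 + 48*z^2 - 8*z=-40*z^3 - 214*z^2 + 152*z - 24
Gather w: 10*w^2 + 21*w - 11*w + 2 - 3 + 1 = 10*w^2 + 10*w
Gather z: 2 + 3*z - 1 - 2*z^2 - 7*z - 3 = -2*z^2 - 4*z - 2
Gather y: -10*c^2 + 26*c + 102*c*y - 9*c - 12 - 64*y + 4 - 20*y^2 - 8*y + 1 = -10*c^2 + 17*c - 20*y^2 + y*(102*c - 72) - 7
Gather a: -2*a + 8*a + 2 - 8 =6*a - 6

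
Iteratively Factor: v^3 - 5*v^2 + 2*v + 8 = (v - 4)*(v^2 - v - 2) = (v - 4)*(v + 1)*(v - 2)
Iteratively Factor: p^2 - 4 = (p - 2)*(p + 2)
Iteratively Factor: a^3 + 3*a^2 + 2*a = (a + 1)*(a^2 + 2*a) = (a + 1)*(a + 2)*(a)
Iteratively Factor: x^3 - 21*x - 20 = (x + 4)*(x^2 - 4*x - 5) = (x + 1)*(x + 4)*(x - 5)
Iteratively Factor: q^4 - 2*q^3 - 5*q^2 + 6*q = (q + 2)*(q^3 - 4*q^2 + 3*q) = (q - 1)*(q + 2)*(q^2 - 3*q) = (q - 3)*(q - 1)*(q + 2)*(q)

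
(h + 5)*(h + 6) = h^2 + 11*h + 30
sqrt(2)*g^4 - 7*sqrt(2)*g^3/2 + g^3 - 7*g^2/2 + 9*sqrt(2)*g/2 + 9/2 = (g - 3)*(g - 3/2)*(g + sqrt(2)/2)*(sqrt(2)*g + sqrt(2))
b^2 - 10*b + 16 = (b - 8)*(b - 2)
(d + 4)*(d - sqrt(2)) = d^2 - sqrt(2)*d + 4*d - 4*sqrt(2)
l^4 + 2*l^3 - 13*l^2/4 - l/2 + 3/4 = (l - 1)*(l - 1/2)*(l + 1/2)*(l + 3)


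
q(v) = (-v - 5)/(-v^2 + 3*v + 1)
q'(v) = (-v - 5)*(2*v - 3)/(-v^2 + 3*v + 1)^2 - 1/(-v^2 + 3*v + 1) = (v^2 - 3*v - (v + 5)*(2*v - 3) - 1)/(-v^2 + 3*v + 1)^2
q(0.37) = -2.72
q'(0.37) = 2.61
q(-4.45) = 0.02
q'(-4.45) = 0.04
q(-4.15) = 0.03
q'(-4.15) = 0.05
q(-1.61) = 0.53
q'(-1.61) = 0.67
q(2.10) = -2.46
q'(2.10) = -1.37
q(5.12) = 1.03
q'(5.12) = -0.65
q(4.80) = 1.28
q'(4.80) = -0.98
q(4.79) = 1.29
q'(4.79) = -0.99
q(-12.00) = -0.04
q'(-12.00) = 0.00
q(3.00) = -8.00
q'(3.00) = -25.00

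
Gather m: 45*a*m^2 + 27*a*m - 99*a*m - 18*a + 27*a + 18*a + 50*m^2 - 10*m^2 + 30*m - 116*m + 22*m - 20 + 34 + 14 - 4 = 27*a + m^2*(45*a + 40) + m*(-72*a - 64) + 24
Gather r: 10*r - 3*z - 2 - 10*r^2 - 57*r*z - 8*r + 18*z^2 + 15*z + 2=-10*r^2 + r*(2 - 57*z) + 18*z^2 + 12*z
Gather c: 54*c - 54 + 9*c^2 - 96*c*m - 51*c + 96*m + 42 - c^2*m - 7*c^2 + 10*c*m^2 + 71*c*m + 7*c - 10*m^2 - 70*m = c^2*(2 - m) + c*(10*m^2 - 25*m + 10) - 10*m^2 + 26*m - 12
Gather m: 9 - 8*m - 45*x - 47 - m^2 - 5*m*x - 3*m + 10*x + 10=-m^2 + m*(-5*x - 11) - 35*x - 28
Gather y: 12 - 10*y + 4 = 16 - 10*y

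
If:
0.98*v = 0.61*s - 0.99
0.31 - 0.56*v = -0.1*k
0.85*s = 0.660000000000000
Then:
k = -6.05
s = 0.78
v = -0.53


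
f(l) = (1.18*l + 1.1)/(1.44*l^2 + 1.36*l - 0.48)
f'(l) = (-2.88*l - 1.36)*(1.18*l + 1.1)/(1.44*l^2 + 1.36*l - 0.48)^2 + 1.18/(1.44*l^2 + 1.36*l - 0.48) = (1.6992*l^2 + 1.6048*l - (1.18*l + 1.1)*(2.88*l + 1.36) - 0.5664)/(1.44*l^2 + 1.36*l - 0.48)^2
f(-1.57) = -0.81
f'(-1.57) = -1.46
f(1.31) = 0.70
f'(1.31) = -0.64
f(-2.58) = -0.35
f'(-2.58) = -0.17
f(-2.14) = -0.44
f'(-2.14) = -0.30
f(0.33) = 11.86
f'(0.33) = -208.68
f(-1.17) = 2.81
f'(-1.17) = -68.21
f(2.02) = 0.43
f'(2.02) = -0.23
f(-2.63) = -0.34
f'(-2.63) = -0.16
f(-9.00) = -0.09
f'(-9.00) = -0.01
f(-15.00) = -0.05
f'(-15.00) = -0.00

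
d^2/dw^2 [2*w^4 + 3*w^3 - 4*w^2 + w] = 24*w^2 + 18*w - 8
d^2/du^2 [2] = 0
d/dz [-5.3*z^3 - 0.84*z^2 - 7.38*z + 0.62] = -15.9*z^2 - 1.68*z - 7.38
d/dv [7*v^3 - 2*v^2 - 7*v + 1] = 21*v^2 - 4*v - 7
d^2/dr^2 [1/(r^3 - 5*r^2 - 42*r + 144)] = 2*((5 - 3*r)*(r^3 - 5*r^2 - 42*r + 144) + (-3*r^2 + 10*r + 42)^2)/(r^3 - 5*r^2 - 42*r + 144)^3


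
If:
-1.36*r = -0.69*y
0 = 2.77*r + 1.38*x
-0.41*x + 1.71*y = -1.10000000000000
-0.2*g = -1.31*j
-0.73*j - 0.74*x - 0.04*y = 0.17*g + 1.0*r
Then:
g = -0.38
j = -0.06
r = -0.26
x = 0.53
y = -0.52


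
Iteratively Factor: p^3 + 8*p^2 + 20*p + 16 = (p + 4)*(p^2 + 4*p + 4) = (p + 2)*(p + 4)*(p + 2)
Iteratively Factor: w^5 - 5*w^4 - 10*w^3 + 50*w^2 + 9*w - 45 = (w - 1)*(w^4 - 4*w^3 - 14*w^2 + 36*w + 45) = (w - 3)*(w - 1)*(w^3 - w^2 - 17*w - 15) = (w - 5)*(w - 3)*(w - 1)*(w^2 + 4*w + 3) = (w - 5)*(w - 3)*(w - 1)*(w + 1)*(w + 3)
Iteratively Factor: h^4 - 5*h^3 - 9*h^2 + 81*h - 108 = (h - 3)*(h^3 - 2*h^2 - 15*h + 36) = (h - 3)*(h + 4)*(h^2 - 6*h + 9) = (h - 3)^2*(h + 4)*(h - 3)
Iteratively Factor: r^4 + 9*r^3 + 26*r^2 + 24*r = (r)*(r^3 + 9*r^2 + 26*r + 24) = r*(r + 2)*(r^2 + 7*r + 12) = r*(r + 2)*(r + 3)*(r + 4)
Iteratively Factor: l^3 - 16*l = (l - 4)*(l^2 + 4*l) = l*(l - 4)*(l + 4)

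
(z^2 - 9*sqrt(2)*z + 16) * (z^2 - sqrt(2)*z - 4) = z^4 - 10*sqrt(2)*z^3 + 30*z^2 + 20*sqrt(2)*z - 64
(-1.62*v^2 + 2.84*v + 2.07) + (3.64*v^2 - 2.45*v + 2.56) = 2.02*v^2 + 0.39*v + 4.63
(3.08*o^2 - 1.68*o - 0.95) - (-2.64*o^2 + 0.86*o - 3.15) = 5.72*o^2 - 2.54*o + 2.2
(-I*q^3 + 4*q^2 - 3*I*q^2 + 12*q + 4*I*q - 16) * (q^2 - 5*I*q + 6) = -I*q^5 - q^4 - 3*I*q^4 - 3*q^3 - 22*I*q^3 + 28*q^2 - 78*I*q^2 + 72*q + 104*I*q - 96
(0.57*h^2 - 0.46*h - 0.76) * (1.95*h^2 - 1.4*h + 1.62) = 1.1115*h^4 - 1.695*h^3 + 0.0854*h^2 + 0.3188*h - 1.2312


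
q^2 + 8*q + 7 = (q + 1)*(q + 7)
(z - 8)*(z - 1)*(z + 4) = z^3 - 5*z^2 - 28*z + 32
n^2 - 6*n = n*(n - 6)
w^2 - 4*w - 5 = (w - 5)*(w + 1)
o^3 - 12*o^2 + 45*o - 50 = (o - 5)^2*(o - 2)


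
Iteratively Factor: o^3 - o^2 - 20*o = (o + 4)*(o^2 - 5*o) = o*(o + 4)*(o - 5)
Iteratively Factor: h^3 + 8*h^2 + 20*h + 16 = (h + 2)*(h^2 + 6*h + 8) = (h + 2)^2*(h + 4)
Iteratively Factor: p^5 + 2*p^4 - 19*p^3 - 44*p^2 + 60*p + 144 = (p + 2)*(p^4 - 19*p^2 - 6*p + 72) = (p + 2)*(p + 3)*(p^3 - 3*p^2 - 10*p + 24) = (p - 4)*(p + 2)*(p + 3)*(p^2 + p - 6) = (p - 4)*(p + 2)*(p + 3)^2*(p - 2)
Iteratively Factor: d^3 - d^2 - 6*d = (d + 2)*(d^2 - 3*d) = (d - 3)*(d + 2)*(d)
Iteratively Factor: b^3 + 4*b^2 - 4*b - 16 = (b + 4)*(b^2 - 4) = (b - 2)*(b + 4)*(b + 2)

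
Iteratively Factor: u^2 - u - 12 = (u + 3)*(u - 4)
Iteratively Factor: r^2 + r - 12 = (r + 4)*(r - 3)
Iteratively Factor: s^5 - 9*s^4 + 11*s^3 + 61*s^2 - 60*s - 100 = (s + 1)*(s^4 - 10*s^3 + 21*s^2 + 40*s - 100) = (s - 5)*(s + 1)*(s^3 - 5*s^2 - 4*s + 20) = (s - 5)*(s - 2)*(s + 1)*(s^2 - 3*s - 10) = (s - 5)*(s - 2)*(s + 1)*(s + 2)*(s - 5)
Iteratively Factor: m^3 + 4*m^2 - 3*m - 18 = (m - 2)*(m^2 + 6*m + 9) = (m - 2)*(m + 3)*(m + 3)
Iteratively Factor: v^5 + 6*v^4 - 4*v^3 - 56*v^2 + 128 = (v + 4)*(v^4 + 2*v^3 - 12*v^2 - 8*v + 32) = (v + 4)^2*(v^3 - 2*v^2 - 4*v + 8) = (v + 2)*(v + 4)^2*(v^2 - 4*v + 4) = (v - 2)*(v + 2)*(v + 4)^2*(v - 2)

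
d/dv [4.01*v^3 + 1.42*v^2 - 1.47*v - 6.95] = 12.03*v^2 + 2.84*v - 1.47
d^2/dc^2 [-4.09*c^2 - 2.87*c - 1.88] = -8.18000000000000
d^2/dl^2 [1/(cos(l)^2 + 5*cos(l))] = (-(1 - cos(2*l))^2 + 75*cos(l)/4 - 27*cos(2*l)/2 - 15*cos(3*l)/4 + 81/2)/((cos(l) + 5)^3*cos(l)^3)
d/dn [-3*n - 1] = -3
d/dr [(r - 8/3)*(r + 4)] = 2*r + 4/3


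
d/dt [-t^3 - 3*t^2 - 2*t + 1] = -3*t^2 - 6*t - 2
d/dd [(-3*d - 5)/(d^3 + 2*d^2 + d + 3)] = (-3*d^3 - 6*d^2 - 3*d + (3*d + 5)*(3*d^2 + 4*d + 1) - 9)/(d^3 + 2*d^2 + d + 3)^2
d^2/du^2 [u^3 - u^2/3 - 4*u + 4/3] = 6*u - 2/3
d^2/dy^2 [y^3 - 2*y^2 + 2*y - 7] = 6*y - 4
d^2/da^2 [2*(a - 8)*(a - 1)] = 4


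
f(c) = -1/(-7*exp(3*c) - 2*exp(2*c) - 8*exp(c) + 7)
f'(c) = -(21*exp(3*c) + 4*exp(2*c) + 8*exp(c))/(-7*exp(3*c) - 2*exp(2*c) - 8*exp(c) + 7)^2 = (-21*exp(2*c) - 4*exp(c) - 8)*exp(c)/(7*exp(3*c) + 2*exp(2*c) + 8*exp(c) - 7)^2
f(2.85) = 0.00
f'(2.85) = -0.00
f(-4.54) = -0.14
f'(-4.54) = -0.00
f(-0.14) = 0.16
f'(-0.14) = -0.65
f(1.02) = 0.01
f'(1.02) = -0.02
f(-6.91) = -0.14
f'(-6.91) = -0.00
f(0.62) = 0.02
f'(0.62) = -0.05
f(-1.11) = -0.26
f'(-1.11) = -0.25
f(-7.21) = -0.14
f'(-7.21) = -0.00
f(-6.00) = -0.14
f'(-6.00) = 0.00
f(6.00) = 0.00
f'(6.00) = 0.00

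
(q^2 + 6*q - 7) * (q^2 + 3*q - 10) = q^4 + 9*q^3 + q^2 - 81*q + 70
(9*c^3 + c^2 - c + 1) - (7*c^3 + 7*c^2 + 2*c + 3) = 2*c^3 - 6*c^2 - 3*c - 2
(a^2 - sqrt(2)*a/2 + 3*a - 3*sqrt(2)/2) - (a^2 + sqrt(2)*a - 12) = -3*sqrt(2)*a/2 + 3*a - 3*sqrt(2)/2 + 12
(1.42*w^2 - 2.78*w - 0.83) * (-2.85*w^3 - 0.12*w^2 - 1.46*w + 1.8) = -4.047*w^5 + 7.7526*w^4 + 0.6259*w^3 + 6.7144*w^2 - 3.7922*w - 1.494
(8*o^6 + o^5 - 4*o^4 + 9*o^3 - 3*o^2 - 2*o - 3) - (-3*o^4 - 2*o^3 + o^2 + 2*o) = 8*o^6 + o^5 - o^4 + 11*o^3 - 4*o^2 - 4*o - 3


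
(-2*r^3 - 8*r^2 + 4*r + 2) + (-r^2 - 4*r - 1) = -2*r^3 - 9*r^2 + 1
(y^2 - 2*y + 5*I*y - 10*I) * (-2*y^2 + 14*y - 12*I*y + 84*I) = -2*y^4 + 18*y^3 - 22*I*y^3 + 32*y^2 + 198*I*y^2 - 540*y - 308*I*y + 840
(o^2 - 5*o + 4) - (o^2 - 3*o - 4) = 8 - 2*o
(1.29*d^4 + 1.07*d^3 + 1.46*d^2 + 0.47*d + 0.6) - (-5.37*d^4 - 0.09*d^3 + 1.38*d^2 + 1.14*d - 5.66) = 6.66*d^4 + 1.16*d^3 + 0.0800000000000001*d^2 - 0.67*d + 6.26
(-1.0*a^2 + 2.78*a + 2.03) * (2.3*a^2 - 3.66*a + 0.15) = -2.3*a^4 + 10.054*a^3 - 5.6558*a^2 - 7.0128*a + 0.3045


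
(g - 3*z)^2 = g^2 - 6*g*z + 9*z^2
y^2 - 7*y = y*(y - 7)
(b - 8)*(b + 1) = b^2 - 7*b - 8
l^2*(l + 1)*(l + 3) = l^4 + 4*l^3 + 3*l^2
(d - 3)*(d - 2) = d^2 - 5*d + 6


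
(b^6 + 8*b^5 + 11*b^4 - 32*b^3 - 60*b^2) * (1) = b^6 + 8*b^5 + 11*b^4 - 32*b^3 - 60*b^2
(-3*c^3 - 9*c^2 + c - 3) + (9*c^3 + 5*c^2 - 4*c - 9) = 6*c^3 - 4*c^2 - 3*c - 12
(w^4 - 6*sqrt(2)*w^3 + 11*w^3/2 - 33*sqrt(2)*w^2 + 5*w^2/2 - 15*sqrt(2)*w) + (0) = w^4 - 6*sqrt(2)*w^3 + 11*w^3/2 - 33*sqrt(2)*w^2 + 5*w^2/2 - 15*sqrt(2)*w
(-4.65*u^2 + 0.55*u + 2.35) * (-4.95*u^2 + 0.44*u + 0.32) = 23.0175*u^4 - 4.7685*u^3 - 12.8785*u^2 + 1.21*u + 0.752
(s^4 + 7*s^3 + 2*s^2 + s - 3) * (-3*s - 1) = -3*s^5 - 22*s^4 - 13*s^3 - 5*s^2 + 8*s + 3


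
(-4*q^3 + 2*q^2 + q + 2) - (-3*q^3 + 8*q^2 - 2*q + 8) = -q^3 - 6*q^2 + 3*q - 6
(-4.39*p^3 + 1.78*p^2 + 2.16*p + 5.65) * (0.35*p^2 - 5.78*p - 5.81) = -1.5365*p^5 + 25.9972*p^4 + 15.9735*p^3 - 20.8491*p^2 - 45.2066*p - 32.8265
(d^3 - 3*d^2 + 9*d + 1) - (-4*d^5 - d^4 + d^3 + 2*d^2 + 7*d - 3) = 4*d^5 + d^4 - 5*d^2 + 2*d + 4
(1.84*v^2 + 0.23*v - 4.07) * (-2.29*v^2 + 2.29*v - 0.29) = -4.2136*v^4 + 3.6869*v^3 + 9.3134*v^2 - 9.387*v + 1.1803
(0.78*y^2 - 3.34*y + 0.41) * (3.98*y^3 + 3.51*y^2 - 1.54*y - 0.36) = 3.1044*y^5 - 10.5554*y^4 - 11.2928*y^3 + 6.3019*y^2 + 0.571*y - 0.1476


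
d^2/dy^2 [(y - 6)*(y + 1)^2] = 6*y - 8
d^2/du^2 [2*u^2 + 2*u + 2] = 4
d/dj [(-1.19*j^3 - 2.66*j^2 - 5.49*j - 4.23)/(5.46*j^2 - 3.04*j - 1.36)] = (-6.4974*j^4 + 7.2352*j^3 + 42.917*j^2 + 53.4268*j - 5.3928)/(29.8116*j^4 - 33.1968*j^3 - 5.6096*j^2 + 8.2688*j + 1.8496)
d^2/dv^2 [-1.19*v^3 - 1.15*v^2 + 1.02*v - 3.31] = -7.14*v - 2.3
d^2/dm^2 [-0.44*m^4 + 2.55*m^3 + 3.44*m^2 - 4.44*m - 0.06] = -5.28*m^2 + 15.3*m + 6.88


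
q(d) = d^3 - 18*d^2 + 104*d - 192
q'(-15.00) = 1319.00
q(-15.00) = -9177.00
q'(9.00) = 23.00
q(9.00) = 15.00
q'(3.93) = 8.85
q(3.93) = -0.59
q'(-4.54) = 329.27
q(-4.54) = -1128.75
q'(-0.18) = 110.58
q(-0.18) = -211.31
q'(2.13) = 40.93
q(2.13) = -42.48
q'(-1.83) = 179.93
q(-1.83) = -448.73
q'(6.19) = -3.89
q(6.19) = -0.75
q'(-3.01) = 239.54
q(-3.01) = -695.39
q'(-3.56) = 270.18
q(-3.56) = -835.48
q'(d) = 3*d^2 - 36*d + 104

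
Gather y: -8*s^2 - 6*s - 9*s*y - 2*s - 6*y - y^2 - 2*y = -8*s^2 - 8*s - y^2 + y*(-9*s - 8)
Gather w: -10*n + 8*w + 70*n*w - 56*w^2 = -10*n - 56*w^2 + w*(70*n + 8)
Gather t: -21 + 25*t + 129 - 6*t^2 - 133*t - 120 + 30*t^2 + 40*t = 24*t^2 - 68*t - 12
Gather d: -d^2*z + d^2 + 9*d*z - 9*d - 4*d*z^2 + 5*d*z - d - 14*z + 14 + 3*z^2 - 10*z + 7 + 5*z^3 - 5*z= d^2*(1 - z) + d*(-4*z^2 + 14*z - 10) + 5*z^3 + 3*z^2 - 29*z + 21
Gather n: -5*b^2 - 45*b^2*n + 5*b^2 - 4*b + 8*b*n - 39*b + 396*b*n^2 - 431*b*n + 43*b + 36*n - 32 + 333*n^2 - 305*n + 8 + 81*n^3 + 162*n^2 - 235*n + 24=81*n^3 + n^2*(396*b + 495) + n*(-45*b^2 - 423*b - 504)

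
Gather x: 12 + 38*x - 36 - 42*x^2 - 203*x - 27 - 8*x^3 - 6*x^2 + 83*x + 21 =-8*x^3 - 48*x^2 - 82*x - 30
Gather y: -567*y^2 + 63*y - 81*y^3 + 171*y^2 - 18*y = -81*y^3 - 396*y^2 + 45*y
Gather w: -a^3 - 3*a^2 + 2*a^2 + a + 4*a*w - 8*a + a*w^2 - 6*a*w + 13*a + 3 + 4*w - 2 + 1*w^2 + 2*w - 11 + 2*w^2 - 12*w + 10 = -a^3 - a^2 + 6*a + w^2*(a + 3) + w*(-2*a - 6)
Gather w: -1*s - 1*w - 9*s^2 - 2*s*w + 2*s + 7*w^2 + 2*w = -9*s^2 + s + 7*w^2 + w*(1 - 2*s)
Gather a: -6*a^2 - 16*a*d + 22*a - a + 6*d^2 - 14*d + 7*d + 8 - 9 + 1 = -6*a^2 + a*(21 - 16*d) + 6*d^2 - 7*d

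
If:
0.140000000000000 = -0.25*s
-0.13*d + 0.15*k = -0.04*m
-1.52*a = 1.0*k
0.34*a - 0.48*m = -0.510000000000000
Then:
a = 1.41176470588235*m - 1.5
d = 2.63076923076923 - 2.1683257918552*m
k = 2.28 - 2.14588235294118*m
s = -0.56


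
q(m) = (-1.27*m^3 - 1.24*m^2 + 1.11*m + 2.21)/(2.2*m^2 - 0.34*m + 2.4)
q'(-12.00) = -0.58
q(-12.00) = 6.20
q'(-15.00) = -0.58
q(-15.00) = 7.95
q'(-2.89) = -0.55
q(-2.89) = 0.89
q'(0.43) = -0.77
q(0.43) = 0.89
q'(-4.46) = -0.59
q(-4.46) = 1.79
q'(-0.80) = 0.43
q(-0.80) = 0.29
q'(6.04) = -0.62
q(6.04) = -3.92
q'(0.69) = -1.27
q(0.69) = 0.61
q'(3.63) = -0.71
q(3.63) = -2.35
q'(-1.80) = -0.38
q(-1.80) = 0.36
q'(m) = (0.34 - 4.4*m)*(-1.27*m^3 - 1.24*m^2 + 1.11*m + 2.21)/(2.2*m^2 - 0.34*m + 2.4)^2 + (-3.81*m^2 - 2.48*m + 1.11)/(2.2*m^2 - 0.34*m + 2.4) = (-2.794*m^4 + 0.8636*m^3 - 11.1644*m^2 - 15.676*m + 3.4154)/(4.84*m^4 - 1.496*m^3 + 10.6756*m^2 - 1.632*m + 5.76)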